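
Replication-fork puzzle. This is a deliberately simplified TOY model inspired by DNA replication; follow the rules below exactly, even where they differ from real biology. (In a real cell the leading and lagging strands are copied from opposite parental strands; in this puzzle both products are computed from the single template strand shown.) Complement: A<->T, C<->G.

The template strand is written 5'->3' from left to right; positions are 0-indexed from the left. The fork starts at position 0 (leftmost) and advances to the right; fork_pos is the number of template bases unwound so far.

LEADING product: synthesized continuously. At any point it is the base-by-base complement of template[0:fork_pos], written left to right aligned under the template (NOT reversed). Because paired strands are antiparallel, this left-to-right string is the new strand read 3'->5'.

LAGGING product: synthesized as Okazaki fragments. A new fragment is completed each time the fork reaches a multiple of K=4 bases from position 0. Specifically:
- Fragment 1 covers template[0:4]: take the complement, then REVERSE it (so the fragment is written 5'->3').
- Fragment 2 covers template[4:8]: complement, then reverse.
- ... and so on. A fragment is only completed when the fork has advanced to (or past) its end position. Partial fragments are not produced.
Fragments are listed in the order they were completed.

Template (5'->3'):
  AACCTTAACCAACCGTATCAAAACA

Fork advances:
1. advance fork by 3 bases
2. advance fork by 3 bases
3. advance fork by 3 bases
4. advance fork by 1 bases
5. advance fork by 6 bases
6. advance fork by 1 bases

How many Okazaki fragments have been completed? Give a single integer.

Answer: 4

Derivation:
Step 1: advance 3 -> fork_pos = 0 + 3 = 3. Next multiple of 4 is 4 (not reached); still 0 fragment(s).
Step 2: advance 3 -> fork_pos = 3 + 3 = 6. Reached multiple(s) of 4: 4 -> fragment 1 completed (1 total).
Step 3: advance 3 -> fork_pos = 6 + 3 = 9. Reached multiple(s) of 4: 8 -> fragment 2 completed (2 total).
Step 4: advance 1 -> fork_pos = 9 + 1 = 10. Next multiple of 4 is 12 (not reached); still 2 fragment(s).
Step 5: advance 6 -> fork_pos = 10 + 6 = 16. Reached multiple(s) of 4: 12, 16 -> fragments 3-4 completed (4 total).
Step 6: advance 1 -> fork_pos = 16 + 1 = 17. Next multiple of 4 is 20 (not reached); still 4 fragment(s).
Check: final fork_pos = 17; the multiples of 4 that are <= 17 are 4..16 -> 17 // 4 = 4 completed fragment(s).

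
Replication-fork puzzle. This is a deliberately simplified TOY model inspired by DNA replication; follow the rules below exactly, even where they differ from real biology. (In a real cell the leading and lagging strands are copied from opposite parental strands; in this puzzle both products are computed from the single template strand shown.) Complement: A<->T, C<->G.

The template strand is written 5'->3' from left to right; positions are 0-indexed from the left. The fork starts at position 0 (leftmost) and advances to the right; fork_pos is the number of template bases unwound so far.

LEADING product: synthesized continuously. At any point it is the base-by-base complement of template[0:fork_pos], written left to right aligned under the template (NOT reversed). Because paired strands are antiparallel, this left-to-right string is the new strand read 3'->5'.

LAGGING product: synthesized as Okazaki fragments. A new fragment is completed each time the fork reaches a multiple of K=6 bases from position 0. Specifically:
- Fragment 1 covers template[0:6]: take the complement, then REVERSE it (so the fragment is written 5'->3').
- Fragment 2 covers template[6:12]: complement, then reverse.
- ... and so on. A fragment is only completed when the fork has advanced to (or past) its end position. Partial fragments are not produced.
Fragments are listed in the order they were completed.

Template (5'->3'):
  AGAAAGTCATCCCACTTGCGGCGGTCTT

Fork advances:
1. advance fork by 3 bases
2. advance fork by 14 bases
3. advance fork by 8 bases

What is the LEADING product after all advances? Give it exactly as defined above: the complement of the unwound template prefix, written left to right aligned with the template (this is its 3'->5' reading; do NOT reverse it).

Step 1: advance 3 -> fork_pos = 0 + 3 = 3.
Step 2: advance 14 -> fork_pos = 3 + 14 = 17.
Step 3: advance 8 -> fork_pos = 17 + 8 = 25.
Unwound prefix: template[0:25] = AGAAAGTCATCCCACTTGCGGCGGT
Complement it base by base (A<->T, C<->G), keeping left-to-right order:
  [0:5] AGAAA -> TCTTT
  [5:10] GTCAT -> CAGTA
  [10:15] CCCAC -> GGGTG
  [15:20] TTGCG -> AACGC
  [20:25] GCGGT -> CGCCA
Concatenate: TCTTTCAGTAGGGTGAACGCCGCCA (length 25; written aligned with the template, i.e. 3'->5').

Answer: TCTTTCAGTAGGGTGAACGCCGCCA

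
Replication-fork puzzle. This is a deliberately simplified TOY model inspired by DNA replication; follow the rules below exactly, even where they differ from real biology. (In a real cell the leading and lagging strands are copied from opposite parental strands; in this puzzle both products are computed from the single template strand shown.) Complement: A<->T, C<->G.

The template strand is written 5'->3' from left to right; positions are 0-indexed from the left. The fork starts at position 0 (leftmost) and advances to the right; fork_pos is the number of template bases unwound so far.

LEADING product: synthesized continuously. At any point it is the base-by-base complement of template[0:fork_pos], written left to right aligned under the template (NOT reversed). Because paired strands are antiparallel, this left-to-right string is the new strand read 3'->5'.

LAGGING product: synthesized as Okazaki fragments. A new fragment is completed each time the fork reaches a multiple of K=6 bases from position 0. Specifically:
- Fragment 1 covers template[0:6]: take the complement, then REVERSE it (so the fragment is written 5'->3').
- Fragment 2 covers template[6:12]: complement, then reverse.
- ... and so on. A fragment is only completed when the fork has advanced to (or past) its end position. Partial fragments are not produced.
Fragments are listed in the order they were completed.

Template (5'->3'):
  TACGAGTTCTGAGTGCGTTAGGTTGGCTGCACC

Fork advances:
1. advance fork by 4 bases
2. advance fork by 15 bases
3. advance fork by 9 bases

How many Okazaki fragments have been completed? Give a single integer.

Answer: 4

Derivation:
Step 1: advance 4 -> fork_pos = 0 + 4 = 4. Next multiple of 6 is 6 (not reached); still 0 fragment(s).
Step 2: advance 15 -> fork_pos = 4 + 15 = 19. Reached multiple(s) of 6: 6, 12, 18 -> fragments 1-3 completed (3 total).
Step 3: advance 9 -> fork_pos = 19 + 9 = 28. Reached multiple(s) of 6: 24 -> fragment 4 completed (4 total).
Check: final fork_pos = 28; the multiples of 6 that are <= 28 are 6..24 -> 28 // 6 = 4 completed fragment(s).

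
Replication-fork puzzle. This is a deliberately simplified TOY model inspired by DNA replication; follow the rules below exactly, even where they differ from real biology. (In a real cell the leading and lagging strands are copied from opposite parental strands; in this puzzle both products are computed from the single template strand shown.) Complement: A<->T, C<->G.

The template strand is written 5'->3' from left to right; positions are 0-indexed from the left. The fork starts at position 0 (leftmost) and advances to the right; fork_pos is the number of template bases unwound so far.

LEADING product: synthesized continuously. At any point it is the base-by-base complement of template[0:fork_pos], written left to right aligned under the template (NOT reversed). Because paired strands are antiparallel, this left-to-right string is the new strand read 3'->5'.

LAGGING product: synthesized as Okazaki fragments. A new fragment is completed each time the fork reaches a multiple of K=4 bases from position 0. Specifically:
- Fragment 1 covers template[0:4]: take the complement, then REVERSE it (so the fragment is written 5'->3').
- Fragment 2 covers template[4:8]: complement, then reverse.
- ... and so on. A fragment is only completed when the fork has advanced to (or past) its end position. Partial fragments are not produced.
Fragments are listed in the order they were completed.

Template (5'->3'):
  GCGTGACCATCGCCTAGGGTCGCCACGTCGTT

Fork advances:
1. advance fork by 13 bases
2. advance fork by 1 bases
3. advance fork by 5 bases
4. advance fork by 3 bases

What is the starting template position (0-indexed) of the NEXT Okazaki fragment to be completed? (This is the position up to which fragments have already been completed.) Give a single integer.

Answer: 20

Derivation:
Step 1: advance 13 -> fork_pos = 0 + 13 = 13. Reached multiple(s) of 4: 4, 8, 12 -> fragments 1-3 completed (3 total).
Step 2: advance 1 -> fork_pos = 13 + 1 = 14. Next multiple of 4 is 16 (not reached); still 3 fragment(s).
Step 3: advance 5 -> fork_pos = 14 + 5 = 19. Reached multiple(s) of 4: 16 -> fragment 4 completed (4 total).
Step 4: advance 3 -> fork_pos = 19 + 3 = 22. Reached multiple(s) of 4: 20 -> fragment 5 completed (5 total).
5 fragment(s) completed, covering template[0:20] (5 x 4 = 20). The next fragment, fragment 6, covers template[20:24], so it starts at position 20.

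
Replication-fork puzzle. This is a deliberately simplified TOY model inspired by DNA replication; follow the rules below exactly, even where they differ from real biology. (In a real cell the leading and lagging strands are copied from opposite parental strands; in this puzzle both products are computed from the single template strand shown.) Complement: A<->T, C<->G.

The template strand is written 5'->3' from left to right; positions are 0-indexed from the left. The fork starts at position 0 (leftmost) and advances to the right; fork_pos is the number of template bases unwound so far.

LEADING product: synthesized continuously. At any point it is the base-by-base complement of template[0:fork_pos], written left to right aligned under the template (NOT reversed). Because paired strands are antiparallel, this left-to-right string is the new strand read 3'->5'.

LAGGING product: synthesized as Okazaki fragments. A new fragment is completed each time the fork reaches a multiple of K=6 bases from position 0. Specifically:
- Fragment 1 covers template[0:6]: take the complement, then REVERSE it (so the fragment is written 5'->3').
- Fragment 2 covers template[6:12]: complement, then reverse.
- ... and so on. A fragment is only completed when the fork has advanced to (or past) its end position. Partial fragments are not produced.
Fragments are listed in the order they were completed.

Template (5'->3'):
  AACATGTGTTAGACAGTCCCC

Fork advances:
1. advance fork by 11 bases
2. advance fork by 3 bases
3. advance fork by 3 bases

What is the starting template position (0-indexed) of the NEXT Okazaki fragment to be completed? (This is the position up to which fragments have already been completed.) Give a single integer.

Answer: 12

Derivation:
Step 1: advance 11 -> fork_pos = 0 + 11 = 11. Reached multiple(s) of 6: 6 -> fragment 1 completed (1 total).
Step 2: advance 3 -> fork_pos = 11 + 3 = 14. Reached multiple(s) of 6: 12 -> fragment 2 completed (2 total).
Step 3: advance 3 -> fork_pos = 14 + 3 = 17. Next multiple of 6 is 18 (not reached); still 2 fragment(s).
2 fragment(s) completed, covering template[0:12] (2 x 6 = 12). The next fragment, fragment 3, covers template[12:18], so it starts at position 12.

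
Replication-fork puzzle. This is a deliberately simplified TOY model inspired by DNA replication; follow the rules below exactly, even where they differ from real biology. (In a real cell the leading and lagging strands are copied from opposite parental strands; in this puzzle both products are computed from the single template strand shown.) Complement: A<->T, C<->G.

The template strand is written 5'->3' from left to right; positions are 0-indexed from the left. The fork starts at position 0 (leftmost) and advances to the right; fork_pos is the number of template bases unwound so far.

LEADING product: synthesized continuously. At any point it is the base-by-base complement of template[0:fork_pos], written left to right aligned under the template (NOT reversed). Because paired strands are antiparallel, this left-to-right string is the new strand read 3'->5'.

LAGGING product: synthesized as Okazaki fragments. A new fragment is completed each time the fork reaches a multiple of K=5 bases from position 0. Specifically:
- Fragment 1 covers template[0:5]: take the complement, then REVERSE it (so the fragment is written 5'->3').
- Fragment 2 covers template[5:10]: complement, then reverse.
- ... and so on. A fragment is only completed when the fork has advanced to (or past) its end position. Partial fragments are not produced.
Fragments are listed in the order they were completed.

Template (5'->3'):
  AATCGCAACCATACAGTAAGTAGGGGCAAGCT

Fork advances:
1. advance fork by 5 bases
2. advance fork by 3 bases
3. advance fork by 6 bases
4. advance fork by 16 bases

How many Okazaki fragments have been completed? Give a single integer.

Step 1: advance 5 -> fork_pos = 0 + 5 = 5. Reached multiple(s) of 5: 5 -> fragment 1 completed (1 total).
Step 2: advance 3 -> fork_pos = 5 + 3 = 8. Next multiple of 5 is 10 (not reached); still 1 fragment(s).
Step 3: advance 6 -> fork_pos = 8 + 6 = 14. Reached multiple(s) of 5: 10 -> fragment 2 completed (2 total).
Step 4: advance 16 -> fork_pos = 14 + 16 = 30. Reached multiple(s) of 5: 15, 20, 25, 30 -> fragments 3-6 completed (6 total).
Check: final fork_pos = 30; the multiples of 5 that are <= 30 are 5..30 -> 30 // 5 = 6 completed fragment(s).

Answer: 6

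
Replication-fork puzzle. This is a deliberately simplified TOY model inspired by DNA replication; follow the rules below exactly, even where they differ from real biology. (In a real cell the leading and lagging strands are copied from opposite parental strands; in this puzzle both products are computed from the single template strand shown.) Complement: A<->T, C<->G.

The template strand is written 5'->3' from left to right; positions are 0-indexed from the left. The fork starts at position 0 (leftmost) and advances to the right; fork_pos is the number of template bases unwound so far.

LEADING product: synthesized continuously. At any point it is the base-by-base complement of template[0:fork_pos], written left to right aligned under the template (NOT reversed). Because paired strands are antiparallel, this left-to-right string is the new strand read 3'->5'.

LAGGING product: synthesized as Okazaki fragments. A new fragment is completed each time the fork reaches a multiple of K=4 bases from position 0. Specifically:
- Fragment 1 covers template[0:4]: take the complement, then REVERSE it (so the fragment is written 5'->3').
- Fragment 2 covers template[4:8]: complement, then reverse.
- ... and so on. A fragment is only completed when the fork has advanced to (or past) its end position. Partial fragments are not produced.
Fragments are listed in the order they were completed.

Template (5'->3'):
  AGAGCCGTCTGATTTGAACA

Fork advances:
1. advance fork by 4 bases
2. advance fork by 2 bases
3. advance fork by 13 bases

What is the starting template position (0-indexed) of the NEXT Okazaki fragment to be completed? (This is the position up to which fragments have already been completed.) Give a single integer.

Step 1: advance 4 -> fork_pos = 0 + 4 = 4. Reached multiple(s) of 4: 4 -> fragment 1 completed (1 total).
Step 2: advance 2 -> fork_pos = 4 + 2 = 6. Next multiple of 4 is 8 (not reached); still 1 fragment(s).
Step 3: advance 13 -> fork_pos = 6 + 13 = 19. Reached multiple(s) of 4: 8, 12, 16 -> fragments 2-4 completed (4 total).
4 fragment(s) completed, covering template[0:16] (4 x 4 = 16). The next fragment, fragment 5, covers template[16:20], so it starts at position 16.

Answer: 16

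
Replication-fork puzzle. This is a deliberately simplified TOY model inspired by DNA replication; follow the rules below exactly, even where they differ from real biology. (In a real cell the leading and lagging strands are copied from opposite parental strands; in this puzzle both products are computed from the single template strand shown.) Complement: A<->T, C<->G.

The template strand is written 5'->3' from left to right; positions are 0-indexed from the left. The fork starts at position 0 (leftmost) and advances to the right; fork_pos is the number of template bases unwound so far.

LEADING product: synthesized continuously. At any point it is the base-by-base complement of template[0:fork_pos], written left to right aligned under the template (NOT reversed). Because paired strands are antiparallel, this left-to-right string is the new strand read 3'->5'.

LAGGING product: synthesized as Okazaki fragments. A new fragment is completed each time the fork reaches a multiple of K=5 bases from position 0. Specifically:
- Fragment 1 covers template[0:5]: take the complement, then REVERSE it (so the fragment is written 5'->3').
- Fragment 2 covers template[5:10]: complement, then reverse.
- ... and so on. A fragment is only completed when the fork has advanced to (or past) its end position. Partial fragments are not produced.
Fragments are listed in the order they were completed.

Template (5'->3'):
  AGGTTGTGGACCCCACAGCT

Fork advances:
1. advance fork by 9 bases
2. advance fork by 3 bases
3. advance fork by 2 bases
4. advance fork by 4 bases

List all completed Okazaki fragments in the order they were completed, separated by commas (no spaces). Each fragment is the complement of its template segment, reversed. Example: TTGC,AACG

Step 1: advance 9 -> fork_pos = 0 + 9 = 9. Reached multiple(s) of 5: 5 -> fragment 1 completed (1 total).
Step 2: advance 3 -> fork_pos = 9 + 3 = 12. Reached multiple(s) of 5: 10 -> fragment 2 completed (2 total).
Step 3: advance 2 -> fork_pos = 12 + 2 = 14. Next multiple of 5 is 15 (not reached); still 2 fragment(s).
Step 4: advance 4 -> fork_pos = 14 + 4 = 18. Reached multiple(s) of 5: 15 -> fragment 3 completed (3 total).
Final fork_pos = 18, so 3 fragment(s) are complete. Build each: template segment -> complement -> reverse.
Fragment 1: template[0:5] = AGGTT -> complement TCCAA -> reversed AACCT
Fragment 2: template[5:10] = GTGGA -> complement CACCT -> reversed TCCAC
Fragment 3: template[10:15] = CCCCA -> complement GGGGT -> reversed TGGGG

Answer: AACCT,TCCAC,TGGGG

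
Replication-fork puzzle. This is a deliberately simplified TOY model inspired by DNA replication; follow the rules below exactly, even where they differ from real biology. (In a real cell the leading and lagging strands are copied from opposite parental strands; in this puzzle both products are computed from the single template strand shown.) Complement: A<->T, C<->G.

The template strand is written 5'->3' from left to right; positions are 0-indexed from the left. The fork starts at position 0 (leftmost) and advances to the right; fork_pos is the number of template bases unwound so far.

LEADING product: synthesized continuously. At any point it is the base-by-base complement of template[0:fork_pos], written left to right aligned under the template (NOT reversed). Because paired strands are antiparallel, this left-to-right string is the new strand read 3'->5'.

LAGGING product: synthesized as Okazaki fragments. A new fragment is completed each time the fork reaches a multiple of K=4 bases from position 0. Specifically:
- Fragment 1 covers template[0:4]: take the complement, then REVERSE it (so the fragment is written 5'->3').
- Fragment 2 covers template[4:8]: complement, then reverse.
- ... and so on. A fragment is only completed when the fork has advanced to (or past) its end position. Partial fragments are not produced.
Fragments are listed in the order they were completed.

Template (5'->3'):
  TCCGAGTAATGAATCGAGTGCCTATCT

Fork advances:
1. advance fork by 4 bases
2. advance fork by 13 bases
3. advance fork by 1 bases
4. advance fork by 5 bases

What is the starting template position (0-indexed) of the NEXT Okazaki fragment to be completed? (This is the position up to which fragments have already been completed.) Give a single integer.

Step 1: advance 4 -> fork_pos = 0 + 4 = 4. Reached multiple(s) of 4: 4 -> fragment 1 completed (1 total).
Step 2: advance 13 -> fork_pos = 4 + 13 = 17. Reached multiple(s) of 4: 8, 12, 16 -> fragments 2-4 completed (4 total).
Step 3: advance 1 -> fork_pos = 17 + 1 = 18. Next multiple of 4 is 20 (not reached); still 4 fragment(s).
Step 4: advance 5 -> fork_pos = 18 + 5 = 23. Reached multiple(s) of 4: 20 -> fragment 5 completed (5 total).
5 fragment(s) completed, covering template[0:20] (5 x 4 = 20). The next fragment, fragment 6, covers template[20:24], so it starts at position 20.

Answer: 20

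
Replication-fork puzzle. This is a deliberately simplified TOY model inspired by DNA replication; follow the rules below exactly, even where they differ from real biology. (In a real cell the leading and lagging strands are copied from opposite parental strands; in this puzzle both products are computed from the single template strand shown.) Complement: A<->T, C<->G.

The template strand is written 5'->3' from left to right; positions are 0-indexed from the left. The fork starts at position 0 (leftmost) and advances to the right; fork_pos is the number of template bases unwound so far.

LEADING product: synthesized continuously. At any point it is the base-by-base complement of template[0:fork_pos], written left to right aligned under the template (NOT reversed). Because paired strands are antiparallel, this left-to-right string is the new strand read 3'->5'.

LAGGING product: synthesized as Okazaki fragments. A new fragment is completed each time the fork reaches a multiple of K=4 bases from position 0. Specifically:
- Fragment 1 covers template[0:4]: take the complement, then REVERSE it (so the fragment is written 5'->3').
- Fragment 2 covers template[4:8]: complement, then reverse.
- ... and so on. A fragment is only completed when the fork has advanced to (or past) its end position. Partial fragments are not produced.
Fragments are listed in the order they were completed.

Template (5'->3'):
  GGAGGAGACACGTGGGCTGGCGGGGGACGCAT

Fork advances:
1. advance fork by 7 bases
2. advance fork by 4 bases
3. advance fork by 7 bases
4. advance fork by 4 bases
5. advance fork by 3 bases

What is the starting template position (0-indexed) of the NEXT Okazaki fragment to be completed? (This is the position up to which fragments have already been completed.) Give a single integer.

Step 1: advance 7 -> fork_pos = 0 + 7 = 7. Reached multiple(s) of 4: 4 -> fragment 1 completed (1 total).
Step 2: advance 4 -> fork_pos = 7 + 4 = 11. Reached multiple(s) of 4: 8 -> fragment 2 completed (2 total).
Step 3: advance 7 -> fork_pos = 11 + 7 = 18. Reached multiple(s) of 4: 12, 16 -> fragments 3-4 completed (4 total).
Step 4: advance 4 -> fork_pos = 18 + 4 = 22. Reached multiple(s) of 4: 20 -> fragment 5 completed (5 total).
Step 5: advance 3 -> fork_pos = 22 + 3 = 25. Reached multiple(s) of 4: 24 -> fragment 6 completed (6 total).
6 fragment(s) completed, covering template[0:24] (6 x 4 = 24). The next fragment, fragment 7, covers template[24:28], so it starts at position 24.

Answer: 24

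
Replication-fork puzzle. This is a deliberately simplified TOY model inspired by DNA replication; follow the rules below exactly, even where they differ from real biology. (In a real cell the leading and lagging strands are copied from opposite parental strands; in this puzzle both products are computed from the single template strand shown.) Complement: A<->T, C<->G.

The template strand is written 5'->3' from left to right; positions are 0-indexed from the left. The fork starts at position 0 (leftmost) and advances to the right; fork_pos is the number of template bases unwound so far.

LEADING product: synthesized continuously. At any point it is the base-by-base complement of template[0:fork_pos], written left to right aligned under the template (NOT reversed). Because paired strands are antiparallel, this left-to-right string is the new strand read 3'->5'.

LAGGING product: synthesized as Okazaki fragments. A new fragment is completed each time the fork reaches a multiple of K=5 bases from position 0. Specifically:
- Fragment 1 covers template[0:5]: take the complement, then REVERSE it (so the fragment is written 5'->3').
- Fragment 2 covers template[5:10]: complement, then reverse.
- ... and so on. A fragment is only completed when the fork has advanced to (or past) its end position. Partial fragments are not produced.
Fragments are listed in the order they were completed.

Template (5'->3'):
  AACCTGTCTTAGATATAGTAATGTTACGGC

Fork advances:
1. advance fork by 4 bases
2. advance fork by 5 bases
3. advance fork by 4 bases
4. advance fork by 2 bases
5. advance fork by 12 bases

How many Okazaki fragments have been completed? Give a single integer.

Answer: 5

Derivation:
Step 1: advance 4 -> fork_pos = 0 + 4 = 4. Next multiple of 5 is 5 (not reached); still 0 fragment(s).
Step 2: advance 5 -> fork_pos = 4 + 5 = 9. Reached multiple(s) of 5: 5 -> fragment 1 completed (1 total).
Step 3: advance 4 -> fork_pos = 9 + 4 = 13. Reached multiple(s) of 5: 10 -> fragment 2 completed (2 total).
Step 4: advance 2 -> fork_pos = 13 + 2 = 15. Reached multiple(s) of 5: 15 -> fragment 3 completed (3 total).
Step 5: advance 12 -> fork_pos = 15 + 12 = 27. Reached multiple(s) of 5: 20, 25 -> fragments 4-5 completed (5 total).
Check: final fork_pos = 27; the multiples of 5 that are <= 27 are 5..25 -> 27 // 5 = 5 completed fragment(s).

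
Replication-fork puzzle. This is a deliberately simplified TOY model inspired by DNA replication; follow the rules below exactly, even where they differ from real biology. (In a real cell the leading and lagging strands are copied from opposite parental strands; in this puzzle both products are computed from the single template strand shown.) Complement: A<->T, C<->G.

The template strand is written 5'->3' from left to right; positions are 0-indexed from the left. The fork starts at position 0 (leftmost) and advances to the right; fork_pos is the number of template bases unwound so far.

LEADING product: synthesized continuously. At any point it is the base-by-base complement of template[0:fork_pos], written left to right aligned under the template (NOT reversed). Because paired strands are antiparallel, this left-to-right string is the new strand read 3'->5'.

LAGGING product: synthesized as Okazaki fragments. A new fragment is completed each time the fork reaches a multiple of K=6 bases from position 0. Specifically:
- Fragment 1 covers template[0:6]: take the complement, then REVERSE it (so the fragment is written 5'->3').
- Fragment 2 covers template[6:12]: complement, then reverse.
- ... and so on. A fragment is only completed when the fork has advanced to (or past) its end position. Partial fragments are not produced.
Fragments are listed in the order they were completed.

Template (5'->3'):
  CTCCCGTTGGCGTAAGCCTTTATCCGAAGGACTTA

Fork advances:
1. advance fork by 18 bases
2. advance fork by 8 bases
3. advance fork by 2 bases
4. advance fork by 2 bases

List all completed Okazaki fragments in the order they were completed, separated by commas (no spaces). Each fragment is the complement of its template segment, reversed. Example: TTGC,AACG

Answer: CGGGAG,CGCCAA,GGCTTA,GATAAA,CCTTCG

Derivation:
Step 1: advance 18 -> fork_pos = 0 + 18 = 18. Reached multiple(s) of 6: 6, 12, 18 -> fragments 1-3 completed (3 total).
Step 2: advance 8 -> fork_pos = 18 + 8 = 26. Reached multiple(s) of 6: 24 -> fragment 4 completed (4 total).
Step 3: advance 2 -> fork_pos = 26 + 2 = 28. Next multiple of 6 is 30 (not reached); still 4 fragment(s).
Step 4: advance 2 -> fork_pos = 28 + 2 = 30. Reached multiple(s) of 6: 30 -> fragment 5 completed (5 total).
Final fork_pos = 30, so 5 fragment(s) are complete. Build each: template segment -> complement -> reverse.
Fragment 1: template[0:6] = CTCCCG -> complement GAGGGC -> reversed CGGGAG
Fragment 2: template[6:12] = TTGGCG -> complement AACCGC -> reversed CGCCAA
Fragment 3: template[12:18] = TAAGCC -> complement ATTCGG -> reversed GGCTTA
Fragment 4: template[18:24] = TTTATC -> complement AAATAG -> reversed GATAAA
Fragment 5: template[24:30] = CGAAGG -> complement GCTTCC -> reversed CCTTCG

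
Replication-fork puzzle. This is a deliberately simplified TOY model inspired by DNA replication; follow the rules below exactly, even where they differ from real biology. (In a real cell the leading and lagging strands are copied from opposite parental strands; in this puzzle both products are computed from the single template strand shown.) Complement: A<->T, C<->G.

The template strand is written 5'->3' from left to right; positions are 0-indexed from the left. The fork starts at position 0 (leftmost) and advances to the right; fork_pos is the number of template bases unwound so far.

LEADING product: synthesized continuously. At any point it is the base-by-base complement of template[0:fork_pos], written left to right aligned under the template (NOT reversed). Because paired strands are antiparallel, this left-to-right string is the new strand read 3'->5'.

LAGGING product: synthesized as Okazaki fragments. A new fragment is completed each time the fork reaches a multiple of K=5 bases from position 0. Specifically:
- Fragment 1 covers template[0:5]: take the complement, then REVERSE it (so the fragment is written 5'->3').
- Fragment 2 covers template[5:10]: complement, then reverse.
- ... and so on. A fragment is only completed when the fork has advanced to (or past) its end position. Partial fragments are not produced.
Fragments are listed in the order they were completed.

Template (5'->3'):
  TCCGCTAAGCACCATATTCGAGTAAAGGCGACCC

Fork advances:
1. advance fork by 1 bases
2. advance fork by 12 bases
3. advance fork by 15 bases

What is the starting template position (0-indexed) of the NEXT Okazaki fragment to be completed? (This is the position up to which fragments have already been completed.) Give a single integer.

Answer: 25

Derivation:
Step 1: advance 1 -> fork_pos = 0 + 1 = 1. Next multiple of 5 is 5 (not reached); still 0 fragment(s).
Step 2: advance 12 -> fork_pos = 1 + 12 = 13. Reached multiple(s) of 5: 5, 10 -> fragments 1-2 completed (2 total).
Step 3: advance 15 -> fork_pos = 13 + 15 = 28. Reached multiple(s) of 5: 15, 20, 25 -> fragments 3-5 completed (5 total).
5 fragment(s) completed, covering template[0:25] (5 x 5 = 25). The next fragment, fragment 6, covers template[25:30], so it starts at position 25.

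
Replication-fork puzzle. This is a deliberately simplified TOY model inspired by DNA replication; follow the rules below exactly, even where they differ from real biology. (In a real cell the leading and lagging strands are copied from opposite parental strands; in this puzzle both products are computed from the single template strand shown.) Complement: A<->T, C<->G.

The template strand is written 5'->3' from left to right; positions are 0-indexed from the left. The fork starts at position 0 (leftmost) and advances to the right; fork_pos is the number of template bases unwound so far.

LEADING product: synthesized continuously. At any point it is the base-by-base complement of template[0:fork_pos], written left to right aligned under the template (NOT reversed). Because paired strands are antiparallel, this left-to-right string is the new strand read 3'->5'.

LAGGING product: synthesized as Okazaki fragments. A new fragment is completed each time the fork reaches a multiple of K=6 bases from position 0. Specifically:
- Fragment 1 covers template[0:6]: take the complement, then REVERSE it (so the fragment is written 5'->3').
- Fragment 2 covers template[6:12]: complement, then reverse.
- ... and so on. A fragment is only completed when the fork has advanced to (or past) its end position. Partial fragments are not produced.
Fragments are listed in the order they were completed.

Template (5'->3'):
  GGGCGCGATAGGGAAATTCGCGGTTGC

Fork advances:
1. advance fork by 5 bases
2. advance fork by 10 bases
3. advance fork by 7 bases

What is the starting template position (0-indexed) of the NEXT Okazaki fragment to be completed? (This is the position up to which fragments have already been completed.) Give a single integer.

Step 1: advance 5 -> fork_pos = 0 + 5 = 5. Next multiple of 6 is 6 (not reached); still 0 fragment(s).
Step 2: advance 10 -> fork_pos = 5 + 10 = 15. Reached multiple(s) of 6: 6, 12 -> fragments 1-2 completed (2 total).
Step 3: advance 7 -> fork_pos = 15 + 7 = 22. Reached multiple(s) of 6: 18 -> fragment 3 completed (3 total).
3 fragment(s) completed, covering template[0:18] (3 x 6 = 18). The next fragment, fragment 4, covers template[18:24], so it starts at position 18.

Answer: 18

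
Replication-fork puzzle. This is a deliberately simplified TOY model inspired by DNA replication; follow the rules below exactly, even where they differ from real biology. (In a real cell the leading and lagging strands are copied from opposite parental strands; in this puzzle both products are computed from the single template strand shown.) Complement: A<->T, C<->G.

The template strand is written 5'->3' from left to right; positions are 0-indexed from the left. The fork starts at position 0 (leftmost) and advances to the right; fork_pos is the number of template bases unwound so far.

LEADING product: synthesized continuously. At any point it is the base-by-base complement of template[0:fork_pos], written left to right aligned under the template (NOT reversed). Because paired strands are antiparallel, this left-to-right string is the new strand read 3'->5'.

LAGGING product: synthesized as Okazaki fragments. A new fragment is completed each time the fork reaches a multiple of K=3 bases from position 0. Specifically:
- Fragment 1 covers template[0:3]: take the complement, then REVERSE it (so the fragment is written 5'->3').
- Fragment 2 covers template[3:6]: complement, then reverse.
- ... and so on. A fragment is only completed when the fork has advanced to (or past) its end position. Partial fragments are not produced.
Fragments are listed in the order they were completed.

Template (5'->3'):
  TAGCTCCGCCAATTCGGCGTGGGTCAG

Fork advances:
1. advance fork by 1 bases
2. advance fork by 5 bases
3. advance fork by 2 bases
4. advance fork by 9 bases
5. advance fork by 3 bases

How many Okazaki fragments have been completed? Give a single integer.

Step 1: advance 1 -> fork_pos = 0 + 1 = 1. Next multiple of 3 is 3 (not reached); still 0 fragment(s).
Step 2: advance 5 -> fork_pos = 1 + 5 = 6. Reached multiple(s) of 3: 3, 6 -> fragments 1-2 completed (2 total).
Step 3: advance 2 -> fork_pos = 6 + 2 = 8. Next multiple of 3 is 9 (not reached); still 2 fragment(s).
Step 4: advance 9 -> fork_pos = 8 + 9 = 17. Reached multiple(s) of 3: 9, 12, 15 -> fragments 3-5 completed (5 total).
Step 5: advance 3 -> fork_pos = 17 + 3 = 20. Reached multiple(s) of 3: 18 -> fragment 6 completed (6 total).
Check: final fork_pos = 20; the multiples of 3 that are <= 20 are 3..18 -> 20 // 3 = 6 completed fragment(s).

Answer: 6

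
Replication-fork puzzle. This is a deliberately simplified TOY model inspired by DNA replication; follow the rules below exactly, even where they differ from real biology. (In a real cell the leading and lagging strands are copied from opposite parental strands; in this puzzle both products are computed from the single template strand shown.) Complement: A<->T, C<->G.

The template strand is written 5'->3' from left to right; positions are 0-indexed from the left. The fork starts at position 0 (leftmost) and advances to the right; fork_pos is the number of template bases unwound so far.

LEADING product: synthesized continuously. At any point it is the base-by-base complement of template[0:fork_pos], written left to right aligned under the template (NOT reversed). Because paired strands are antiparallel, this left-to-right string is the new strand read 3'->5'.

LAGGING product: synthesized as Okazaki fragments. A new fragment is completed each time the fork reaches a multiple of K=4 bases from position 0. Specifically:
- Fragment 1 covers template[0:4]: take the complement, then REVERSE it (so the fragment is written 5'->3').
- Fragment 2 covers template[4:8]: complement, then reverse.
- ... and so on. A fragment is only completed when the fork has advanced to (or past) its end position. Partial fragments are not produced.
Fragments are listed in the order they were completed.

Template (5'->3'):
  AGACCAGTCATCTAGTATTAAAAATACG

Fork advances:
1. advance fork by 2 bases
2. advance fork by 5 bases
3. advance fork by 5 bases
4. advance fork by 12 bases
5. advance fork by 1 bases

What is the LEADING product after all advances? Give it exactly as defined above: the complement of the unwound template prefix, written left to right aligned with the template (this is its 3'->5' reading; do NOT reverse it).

Answer: TCTGGTCAGTAGATCATAATTTTTA

Derivation:
Step 1: advance 2 -> fork_pos = 0 + 2 = 2.
Step 2: advance 5 -> fork_pos = 2 + 5 = 7.
Step 3: advance 5 -> fork_pos = 7 + 5 = 12.
Step 4: advance 12 -> fork_pos = 12 + 12 = 24.
Step 5: advance 1 -> fork_pos = 24 + 1 = 25.
Unwound prefix: template[0:25] = AGACCAGTCATCTAGTATTAAAAAT
Complement it base by base (A<->T, C<->G), keeping left-to-right order:
  [0:5] AGACC -> TCTGG
  [5:10] AGTCA -> TCAGT
  [10:15] TCTAG -> AGATC
  [15:20] TATTA -> ATAAT
  [20:25] AAAAT -> TTTTA
Concatenate: TCTGGTCAGTAGATCATAATTTTTA (length 25; written aligned with the template, i.e. 3'->5').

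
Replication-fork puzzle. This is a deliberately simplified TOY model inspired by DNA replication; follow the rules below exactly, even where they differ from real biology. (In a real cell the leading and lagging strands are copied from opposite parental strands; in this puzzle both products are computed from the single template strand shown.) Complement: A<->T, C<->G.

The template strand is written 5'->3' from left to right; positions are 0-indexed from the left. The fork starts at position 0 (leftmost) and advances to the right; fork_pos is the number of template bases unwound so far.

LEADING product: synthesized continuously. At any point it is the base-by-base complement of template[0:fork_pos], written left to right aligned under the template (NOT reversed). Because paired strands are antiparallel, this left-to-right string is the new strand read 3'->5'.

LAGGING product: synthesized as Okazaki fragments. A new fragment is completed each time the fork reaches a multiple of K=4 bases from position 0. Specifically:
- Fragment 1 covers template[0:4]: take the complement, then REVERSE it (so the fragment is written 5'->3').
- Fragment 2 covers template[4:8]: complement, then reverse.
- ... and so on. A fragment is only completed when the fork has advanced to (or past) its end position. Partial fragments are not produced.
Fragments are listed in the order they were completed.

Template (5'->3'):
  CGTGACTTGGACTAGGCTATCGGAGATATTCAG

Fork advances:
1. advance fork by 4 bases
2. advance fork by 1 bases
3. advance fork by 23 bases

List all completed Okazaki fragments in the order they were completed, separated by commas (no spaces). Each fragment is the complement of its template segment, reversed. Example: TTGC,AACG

Answer: CACG,AAGT,GTCC,CCTA,ATAG,TCCG,TATC

Derivation:
Step 1: advance 4 -> fork_pos = 0 + 4 = 4. Reached multiple(s) of 4: 4 -> fragment 1 completed (1 total).
Step 2: advance 1 -> fork_pos = 4 + 1 = 5. Next multiple of 4 is 8 (not reached); still 1 fragment(s).
Step 3: advance 23 -> fork_pos = 5 + 23 = 28. Reached multiple(s) of 4: 8, 12, 16, 20, 24, 28 -> fragments 2-7 completed (7 total).
Final fork_pos = 28, so 7 fragment(s) are complete. Build each: template segment -> complement -> reverse.
Fragment 1: template[0:4] = CGTG -> complement GCAC -> reversed CACG
Fragment 2: template[4:8] = ACTT -> complement TGAA -> reversed AAGT
Fragment 3: template[8:12] = GGAC -> complement CCTG -> reversed GTCC
Fragment 4: template[12:16] = TAGG -> complement ATCC -> reversed CCTA
Fragment 5: template[16:20] = CTAT -> complement GATA -> reversed ATAG
Fragment 6: template[20:24] = CGGA -> complement GCCT -> reversed TCCG
Fragment 7: template[24:28] = GATA -> complement CTAT -> reversed TATC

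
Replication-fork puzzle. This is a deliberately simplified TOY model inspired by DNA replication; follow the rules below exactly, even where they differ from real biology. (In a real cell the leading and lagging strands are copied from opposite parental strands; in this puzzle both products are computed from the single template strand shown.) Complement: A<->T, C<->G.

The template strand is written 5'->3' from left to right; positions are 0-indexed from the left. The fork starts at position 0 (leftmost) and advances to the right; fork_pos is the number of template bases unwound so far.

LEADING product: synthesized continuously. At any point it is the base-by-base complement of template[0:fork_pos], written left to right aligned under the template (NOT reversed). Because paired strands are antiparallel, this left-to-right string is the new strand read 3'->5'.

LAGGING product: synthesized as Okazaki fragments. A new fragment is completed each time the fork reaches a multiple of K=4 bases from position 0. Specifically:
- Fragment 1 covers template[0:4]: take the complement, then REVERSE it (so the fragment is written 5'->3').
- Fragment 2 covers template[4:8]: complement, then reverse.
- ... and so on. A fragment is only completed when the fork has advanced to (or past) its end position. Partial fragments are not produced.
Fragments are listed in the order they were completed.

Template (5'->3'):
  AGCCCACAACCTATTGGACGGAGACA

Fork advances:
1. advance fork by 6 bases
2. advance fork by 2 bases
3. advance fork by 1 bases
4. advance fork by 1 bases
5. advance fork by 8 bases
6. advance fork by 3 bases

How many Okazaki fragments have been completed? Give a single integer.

Answer: 5

Derivation:
Step 1: advance 6 -> fork_pos = 0 + 6 = 6. Reached multiple(s) of 4: 4 -> fragment 1 completed (1 total).
Step 2: advance 2 -> fork_pos = 6 + 2 = 8. Reached multiple(s) of 4: 8 -> fragment 2 completed (2 total).
Step 3: advance 1 -> fork_pos = 8 + 1 = 9. Next multiple of 4 is 12 (not reached); still 2 fragment(s).
Step 4: advance 1 -> fork_pos = 9 + 1 = 10. Next multiple of 4 is 12 (not reached); still 2 fragment(s).
Step 5: advance 8 -> fork_pos = 10 + 8 = 18. Reached multiple(s) of 4: 12, 16 -> fragments 3-4 completed (4 total).
Step 6: advance 3 -> fork_pos = 18 + 3 = 21. Reached multiple(s) of 4: 20 -> fragment 5 completed (5 total).
Check: final fork_pos = 21; the multiples of 4 that are <= 21 are 4..20 -> 21 // 4 = 5 completed fragment(s).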